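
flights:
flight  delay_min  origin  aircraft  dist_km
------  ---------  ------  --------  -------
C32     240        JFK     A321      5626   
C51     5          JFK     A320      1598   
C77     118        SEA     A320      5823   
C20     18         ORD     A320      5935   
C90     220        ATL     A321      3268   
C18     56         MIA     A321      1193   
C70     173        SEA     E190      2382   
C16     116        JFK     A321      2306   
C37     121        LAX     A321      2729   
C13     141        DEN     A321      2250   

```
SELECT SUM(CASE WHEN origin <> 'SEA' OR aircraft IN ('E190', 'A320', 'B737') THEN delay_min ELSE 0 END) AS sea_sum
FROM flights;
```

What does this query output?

1208

flight=C32: ✓ → 240
flight=C51: ✓ → 5
flight=C77: ✓ → 118
flight=C20: ✓ → 18
flight=C90: ✓ → 220
flight=C18: ✓ → 56
flight=C70: ✓ → 173
flight=C16: ✓ → 116
flight=C37: ✓ → 121
flight=C13: ✓ → 141
sea_sum = 240 + 5 + 118 + 18 + 220 + 56 + 173 + 116 + 121 + 141 = 1208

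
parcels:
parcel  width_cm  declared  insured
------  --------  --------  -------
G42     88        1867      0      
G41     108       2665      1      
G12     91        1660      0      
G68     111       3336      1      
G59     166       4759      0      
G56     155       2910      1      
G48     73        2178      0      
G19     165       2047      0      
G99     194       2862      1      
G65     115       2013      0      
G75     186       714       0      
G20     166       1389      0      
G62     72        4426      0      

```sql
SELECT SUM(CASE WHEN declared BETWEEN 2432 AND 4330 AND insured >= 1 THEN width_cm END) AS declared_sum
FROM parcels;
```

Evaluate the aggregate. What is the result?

568

parcel=G42: ✗
parcel=G41: ✓ → 108
parcel=G12: ✗
parcel=G68: ✓ → 111
parcel=G59: ✗
parcel=G56: ✓ → 155
parcel=G48: ✗
parcel=G19: ✗
parcel=G99: ✓ → 194
parcel=G65: ✗
parcel=G75: ✗
parcel=G20: ✗
parcel=G62: ✗
declared_sum = 108 + 111 + 155 + 194 = 568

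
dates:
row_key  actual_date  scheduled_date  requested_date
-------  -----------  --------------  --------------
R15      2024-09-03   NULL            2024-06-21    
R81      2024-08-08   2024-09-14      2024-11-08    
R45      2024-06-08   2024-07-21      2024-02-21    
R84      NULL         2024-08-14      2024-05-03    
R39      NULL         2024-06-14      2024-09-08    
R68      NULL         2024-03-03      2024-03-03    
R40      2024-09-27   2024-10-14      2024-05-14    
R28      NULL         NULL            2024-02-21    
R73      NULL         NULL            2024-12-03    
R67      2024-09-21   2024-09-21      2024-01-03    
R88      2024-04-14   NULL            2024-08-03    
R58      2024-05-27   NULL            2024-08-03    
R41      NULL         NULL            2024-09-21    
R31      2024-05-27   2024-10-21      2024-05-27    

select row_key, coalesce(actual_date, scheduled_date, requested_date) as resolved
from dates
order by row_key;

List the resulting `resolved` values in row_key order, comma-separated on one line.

2024-09-03, 2024-02-21, 2024-05-27, 2024-06-14, 2024-09-27, 2024-09-21, 2024-06-08, 2024-05-27, 2024-09-21, 2024-03-03, 2024-12-03, 2024-08-08, 2024-08-14, 2024-04-14

row_key=R15: actual_date=2024-09-03 → 2024-09-03
row_key=R28: actual_date=NULL, scheduled_date=NULL, requested_date=2024-02-21 → 2024-02-21
row_key=R31: actual_date=2024-05-27 → 2024-05-27
row_key=R39: actual_date=NULL, scheduled_date=2024-06-14 → 2024-06-14
row_key=R40: actual_date=2024-09-27 → 2024-09-27
row_key=R41: actual_date=NULL, scheduled_date=NULL, requested_date=2024-09-21 → 2024-09-21
row_key=R45: actual_date=2024-06-08 → 2024-06-08
row_key=R58: actual_date=2024-05-27 → 2024-05-27
row_key=R67: actual_date=2024-09-21 → 2024-09-21
row_key=R68: actual_date=NULL, scheduled_date=2024-03-03 → 2024-03-03
row_key=R73: actual_date=NULL, scheduled_date=NULL, requested_date=2024-12-03 → 2024-12-03
row_key=R81: actual_date=2024-08-08 → 2024-08-08
row_key=R84: actual_date=NULL, scheduled_date=2024-08-14 → 2024-08-14
row_key=R88: actual_date=2024-04-14 → 2024-04-14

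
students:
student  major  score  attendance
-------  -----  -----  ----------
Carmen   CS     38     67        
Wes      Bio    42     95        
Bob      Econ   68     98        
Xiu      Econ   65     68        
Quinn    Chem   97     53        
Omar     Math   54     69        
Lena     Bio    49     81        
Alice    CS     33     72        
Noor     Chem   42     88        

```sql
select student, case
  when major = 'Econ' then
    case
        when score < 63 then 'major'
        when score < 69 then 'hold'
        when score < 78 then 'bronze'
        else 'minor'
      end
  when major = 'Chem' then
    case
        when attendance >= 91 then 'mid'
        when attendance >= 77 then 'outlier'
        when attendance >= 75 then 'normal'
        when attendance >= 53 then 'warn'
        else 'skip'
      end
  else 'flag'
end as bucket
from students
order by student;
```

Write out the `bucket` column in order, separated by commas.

flag, hold, flag, flag, outlier, flag, warn, flag, hold

student=Alice: major='CS' → outer ELSE → flag
student=Bob: major='Econ' → inner[score < 69] → hold
student=Carmen: major='CS' → outer ELSE → flag
student=Lena: major='Bio' → outer ELSE → flag
student=Noor: major='Chem' → inner[attendance >= 77] → outlier
student=Omar: major='Math' → outer ELSE → flag
student=Quinn: major='Chem' → inner[attendance >= 53] → warn
student=Wes: major='Bio' → outer ELSE → flag
student=Xiu: major='Econ' → inner[score < 69] → hold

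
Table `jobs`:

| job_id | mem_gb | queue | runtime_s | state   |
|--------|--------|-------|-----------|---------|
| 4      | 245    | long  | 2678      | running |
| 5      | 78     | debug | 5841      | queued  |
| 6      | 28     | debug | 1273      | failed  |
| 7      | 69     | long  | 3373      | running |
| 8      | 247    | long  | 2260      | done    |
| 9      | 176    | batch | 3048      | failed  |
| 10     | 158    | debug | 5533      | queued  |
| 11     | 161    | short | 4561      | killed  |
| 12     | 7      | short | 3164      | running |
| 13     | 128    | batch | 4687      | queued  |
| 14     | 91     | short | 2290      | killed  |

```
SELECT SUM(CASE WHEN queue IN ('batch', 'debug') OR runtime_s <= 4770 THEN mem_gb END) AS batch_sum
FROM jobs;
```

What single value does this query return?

job_id=4: ✓ → 245
job_id=5: ✓ → 78
job_id=6: ✓ → 28
job_id=7: ✓ → 69
job_id=8: ✓ → 247
job_id=9: ✓ → 176
job_id=10: ✓ → 158
job_id=11: ✓ → 161
job_id=12: ✓ → 7
job_id=13: ✓ → 128
job_id=14: ✓ → 91
batch_sum = 245 + 78 + 28 + 69 + 247 + 176 + 158 + 161 + 7 + 128 + 91 = 1388

1388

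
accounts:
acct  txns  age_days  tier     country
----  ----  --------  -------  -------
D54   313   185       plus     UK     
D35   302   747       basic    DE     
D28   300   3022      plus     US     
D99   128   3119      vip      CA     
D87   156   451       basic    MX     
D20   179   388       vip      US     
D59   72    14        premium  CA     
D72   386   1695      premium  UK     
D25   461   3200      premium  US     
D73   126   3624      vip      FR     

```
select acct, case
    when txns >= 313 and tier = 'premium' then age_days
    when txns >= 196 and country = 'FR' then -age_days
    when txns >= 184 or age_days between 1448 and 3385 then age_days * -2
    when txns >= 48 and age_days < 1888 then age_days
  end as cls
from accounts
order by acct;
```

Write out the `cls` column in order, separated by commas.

acct=D20: txns >= 48 and age_days < 1888 → 388
acct=D25: txns >= 313 and tier = 'premium' → 3200
acct=D28: txns >= 184 or age_days between 1448 and 3385 → -6044
acct=D35: txns >= 184 or age_days between 1448 and 3385 → -1494
acct=D54: txns >= 184 or age_days between 1448 and 3385 → -370
acct=D59: txns >= 48 and age_days < 1888 → 14
acct=D72: txns >= 313 and tier = 'premium' → 1695
acct=D73: (no match → NULL) → NULL
acct=D87: txns >= 48 and age_days < 1888 → 451
acct=D99: txns >= 184 or age_days between 1448 and 3385 → -6238

388, 3200, -6044, -1494, -370, 14, 1695, NULL, 451, -6238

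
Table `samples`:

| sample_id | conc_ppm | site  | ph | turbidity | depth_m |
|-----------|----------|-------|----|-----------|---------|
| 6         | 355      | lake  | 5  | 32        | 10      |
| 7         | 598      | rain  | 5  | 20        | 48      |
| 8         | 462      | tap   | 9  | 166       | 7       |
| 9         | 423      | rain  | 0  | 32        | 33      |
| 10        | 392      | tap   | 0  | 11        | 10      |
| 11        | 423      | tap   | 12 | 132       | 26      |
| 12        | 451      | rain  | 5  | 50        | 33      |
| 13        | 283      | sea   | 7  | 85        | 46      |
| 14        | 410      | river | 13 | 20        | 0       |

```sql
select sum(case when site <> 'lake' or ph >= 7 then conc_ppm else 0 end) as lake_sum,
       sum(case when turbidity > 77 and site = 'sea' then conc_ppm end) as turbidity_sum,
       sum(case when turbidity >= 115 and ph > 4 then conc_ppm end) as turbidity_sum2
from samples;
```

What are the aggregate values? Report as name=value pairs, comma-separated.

[lake_sum: site <> 'lake' or ph >= 7]
sample_id=6: ✗
sample_id=7: ✓ → 598
sample_id=8: ✓ → 462
sample_id=9: ✓ → 423
sample_id=10: ✓ → 392
sample_id=11: ✓ → 423
sample_id=12: ✓ → 451
sample_id=13: ✓ → 283
sample_id=14: ✓ → 410
lake_sum = 598 + 462 + 423 + 392 + 423 + 451 + 283 + 410 = 3442
—
[turbidity_sum: turbidity > 77 and site = 'sea']
sample_id=6: ✗
sample_id=7: ✗
sample_id=8: ✗
sample_id=9: ✗
sample_id=10: ✗
sample_id=11: ✗
sample_id=12: ✗
sample_id=13: ✓ → 283
sample_id=14: ✗
turbidity_sum = 283
—
[turbidity_sum2: turbidity >= 115 and ph > 4]
sample_id=6: ✗
sample_id=7: ✗
sample_id=8: ✓ → 462
sample_id=9: ✗
sample_id=10: ✗
sample_id=11: ✓ → 423
sample_id=12: ✗
sample_id=13: ✗
sample_id=14: ✗
turbidity_sum2 = 462 + 423 = 885

lake_sum=3442, turbidity_sum=283, turbidity_sum2=885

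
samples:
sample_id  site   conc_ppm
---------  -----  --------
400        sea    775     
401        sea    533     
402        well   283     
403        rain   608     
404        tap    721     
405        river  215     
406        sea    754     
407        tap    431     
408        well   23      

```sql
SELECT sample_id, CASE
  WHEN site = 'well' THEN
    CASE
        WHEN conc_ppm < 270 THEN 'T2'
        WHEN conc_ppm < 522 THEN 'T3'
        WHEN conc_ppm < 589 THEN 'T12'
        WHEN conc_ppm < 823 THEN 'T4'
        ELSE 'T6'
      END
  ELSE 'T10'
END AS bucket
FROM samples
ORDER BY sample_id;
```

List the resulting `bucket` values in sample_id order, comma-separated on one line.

T10, T10, T3, T10, T10, T10, T10, T10, T2

sample_id=400: site='sea' → outer ELSE → T10
sample_id=401: site='sea' → outer ELSE → T10
sample_id=402: site='well' → inner[conc_ppm < 522] → T3
sample_id=403: site='rain' → outer ELSE → T10
sample_id=404: site='tap' → outer ELSE → T10
sample_id=405: site='river' → outer ELSE → T10
sample_id=406: site='sea' → outer ELSE → T10
sample_id=407: site='tap' → outer ELSE → T10
sample_id=408: site='well' → inner[conc_ppm < 270] → T2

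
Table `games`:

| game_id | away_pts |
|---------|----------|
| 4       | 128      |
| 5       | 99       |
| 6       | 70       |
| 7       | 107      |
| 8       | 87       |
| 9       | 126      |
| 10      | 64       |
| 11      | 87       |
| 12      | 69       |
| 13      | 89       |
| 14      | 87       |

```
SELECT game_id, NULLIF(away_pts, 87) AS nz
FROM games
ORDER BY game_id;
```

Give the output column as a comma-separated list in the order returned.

128, 99, 70, 107, NULL, 126, 64, NULL, 69, 89, NULL

game_id=4: away_pts=128 vs 87: differ → 128
game_id=5: away_pts=99 vs 87: differ → 99
game_id=6: away_pts=70 vs 87: differ → 70
game_id=7: away_pts=107 vs 87: differ → 107
game_id=8: away_pts=87 vs 87: equal → NULL
game_id=9: away_pts=126 vs 87: differ → 126
game_id=10: away_pts=64 vs 87: differ → 64
game_id=11: away_pts=87 vs 87: equal → NULL
game_id=12: away_pts=69 vs 87: differ → 69
game_id=13: away_pts=89 vs 87: differ → 89
game_id=14: away_pts=87 vs 87: equal → NULL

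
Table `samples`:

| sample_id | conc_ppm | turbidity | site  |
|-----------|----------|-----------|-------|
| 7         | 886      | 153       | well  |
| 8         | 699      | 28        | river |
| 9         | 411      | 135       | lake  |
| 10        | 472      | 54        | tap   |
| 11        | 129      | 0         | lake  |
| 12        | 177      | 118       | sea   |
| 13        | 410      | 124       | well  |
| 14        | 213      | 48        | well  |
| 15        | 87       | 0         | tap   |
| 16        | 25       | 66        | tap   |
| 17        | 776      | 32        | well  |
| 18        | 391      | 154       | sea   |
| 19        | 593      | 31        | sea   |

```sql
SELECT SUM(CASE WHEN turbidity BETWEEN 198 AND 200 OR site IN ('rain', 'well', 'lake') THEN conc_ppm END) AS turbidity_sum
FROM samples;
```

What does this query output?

2825

sample_id=7: ✓ → 886
sample_id=8: ✗
sample_id=9: ✓ → 411
sample_id=10: ✗
sample_id=11: ✓ → 129
sample_id=12: ✗
sample_id=13: ✓ → 410
sample_id=14: ✓ → 213
sample_id=15: ✗
sample_id=16: ✗
sample_id=17: ✓ → 776
sample_id=18: ✗
sample_id=19: ✗
turbidity_sum = 886 + 411 + 129 + 410 + 213 + 776 = 2825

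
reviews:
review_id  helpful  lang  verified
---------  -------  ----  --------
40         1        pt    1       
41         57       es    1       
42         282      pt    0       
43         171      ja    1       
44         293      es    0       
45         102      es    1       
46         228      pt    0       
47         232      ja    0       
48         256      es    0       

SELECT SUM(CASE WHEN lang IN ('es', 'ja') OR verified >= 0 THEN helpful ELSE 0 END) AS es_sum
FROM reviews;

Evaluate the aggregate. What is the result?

review_id=40: ✓ → 1
review_id=41: ✓ → 57
review_id=42: ✓ → 282
review_id=43: ✓ → 171
review_id=44: ✓ → 293
review_id=45: ✓ → 102
review_id=46: ✓ → 228
review_id=47: ✓ → 232
review_id=48: ✓ → 256
es_sum = 1 + 57 + 282 + 171 + 293 + 102 + 228 + 232 + 256 = 1622

1622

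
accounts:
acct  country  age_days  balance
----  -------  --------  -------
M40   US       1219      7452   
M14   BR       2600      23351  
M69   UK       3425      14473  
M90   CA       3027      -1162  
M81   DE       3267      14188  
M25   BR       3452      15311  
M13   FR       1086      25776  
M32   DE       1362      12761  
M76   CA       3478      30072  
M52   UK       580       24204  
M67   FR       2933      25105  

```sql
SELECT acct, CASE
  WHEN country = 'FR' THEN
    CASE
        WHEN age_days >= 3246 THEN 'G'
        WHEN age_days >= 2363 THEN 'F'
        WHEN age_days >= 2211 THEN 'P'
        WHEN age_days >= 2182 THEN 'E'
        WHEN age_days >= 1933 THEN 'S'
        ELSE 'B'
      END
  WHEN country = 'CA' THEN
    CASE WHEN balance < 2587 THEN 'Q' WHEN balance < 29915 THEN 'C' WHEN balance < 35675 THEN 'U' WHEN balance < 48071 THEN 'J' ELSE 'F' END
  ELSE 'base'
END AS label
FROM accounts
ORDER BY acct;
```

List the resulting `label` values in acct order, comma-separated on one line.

acct=M13: country='FR' → inner[ELSE] → B
acct=M14: country='BR' → outer ELSE → base
acct=M25: country='BR' → outer ELSE → base
acct=M32: country='DE' → outer ELSE → base
acct=M40: country='US' → outer ELSE → base
acct=M52: country='UK' → outer ELSE → base
acct=M67: country='FR' → inner[age_days >= 2363] → F
acct=M69: country='UK' → outer ELSE → base
acct=M76: country='CA' → inner[balance < 35675] → U
acct=M81: country='DE' → outer ELSE → base
acct=M90: country='CA' → inner[balance < 2587] → Q

B, base, base, base, base, base, F, base, U, base, Q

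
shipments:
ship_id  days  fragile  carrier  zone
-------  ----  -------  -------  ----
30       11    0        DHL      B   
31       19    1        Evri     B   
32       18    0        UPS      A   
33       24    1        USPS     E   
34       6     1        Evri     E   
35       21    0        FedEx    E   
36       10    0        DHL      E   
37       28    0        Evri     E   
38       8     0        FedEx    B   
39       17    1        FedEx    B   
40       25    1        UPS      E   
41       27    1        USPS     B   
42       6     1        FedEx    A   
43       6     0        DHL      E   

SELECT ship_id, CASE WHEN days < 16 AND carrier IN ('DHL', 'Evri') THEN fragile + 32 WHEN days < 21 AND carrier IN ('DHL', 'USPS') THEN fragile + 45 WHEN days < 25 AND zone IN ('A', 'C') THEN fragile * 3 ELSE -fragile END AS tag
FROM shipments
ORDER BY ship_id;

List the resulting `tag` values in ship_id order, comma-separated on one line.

ship_id=30: days < 16 AND carrier IN ('DHL', 'Evri') → 32
ship_id=31: ELSE → -1
ship_id=32: days < 25 AND zone IN ('A', 'C') → 0
ship_id=33: ELSE → -1
ship_id=34: days < 16 AND carrier IN ('DHL', 'Evri') → 33
ship_id=35: ELSE → 0
ship_id=36: days < 16 AND carrier IN ('DHL', 'Evri') → 32
ship_id=37: ELSE → 0
ship_id=38: ELSE → 0
ship_id=39: ELSE → -1
ship_id=40: ELSE → -1
ship_id=41: ELSE → -1
ship_id=42: days < 25 AND zone IN ('A', 'C') → 3
ship_id=43: days < 16 AND carrier IN ('DHL', 'Evri') → 32

32, -1, 0, -1, 33, 0, 32, 0, 0, -1, -1, -1, 3, 32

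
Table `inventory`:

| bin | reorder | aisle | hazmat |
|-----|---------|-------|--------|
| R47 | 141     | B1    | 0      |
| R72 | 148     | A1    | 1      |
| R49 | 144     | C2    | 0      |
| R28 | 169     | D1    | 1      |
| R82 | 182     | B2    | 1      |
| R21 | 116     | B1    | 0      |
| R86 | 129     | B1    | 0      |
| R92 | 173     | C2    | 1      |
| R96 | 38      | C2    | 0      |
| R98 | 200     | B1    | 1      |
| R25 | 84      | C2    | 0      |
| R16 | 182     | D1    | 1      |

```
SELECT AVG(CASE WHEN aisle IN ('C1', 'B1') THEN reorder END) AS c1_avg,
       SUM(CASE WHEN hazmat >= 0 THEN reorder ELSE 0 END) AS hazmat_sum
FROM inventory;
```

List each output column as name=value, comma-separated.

c1_avg=146.5, hazmat_sum=1706

[c1_avg: aisle IN ('C1', 'B1')]
bin=R47: ✓ → 141
bin=R72: ✗
bin=R49: ✗
bin=R28: ✗
bin=R82: ✗
bin=R21: ✓ → 116
bin=R86: ✓ → 129
bin=R92: ✗
bin=R96: ✗
bin=R98: ✓ → 200
bin=R25: ✗
bin=R16: ✗
c1_avg = (141 + 116 + 129 + 200) / 4 = 146.5
—
[hazmat_sum: hazmat >= 0]
bin=R47: ✓ → 141
bin=R72: ✓ → 148
bin=R49: ✓ → 144
bin=R28: ✓ → 169
bin=R82: ✓ → 182
bin=R21: ✓ → 116
bin=R86: ✓ → 129
bin=R92: ✓ → 173
bin=R96: ✓ → 38
bin=R98: ✓ → 200
bin=R25: ✓ → 84
bin=R16: ✓ → 182
hazmat_sum = 141 + 148 + 144 + 169 + 182 + 116 + 129 + 173 + 38 + 200 + 84 + 182 = 1706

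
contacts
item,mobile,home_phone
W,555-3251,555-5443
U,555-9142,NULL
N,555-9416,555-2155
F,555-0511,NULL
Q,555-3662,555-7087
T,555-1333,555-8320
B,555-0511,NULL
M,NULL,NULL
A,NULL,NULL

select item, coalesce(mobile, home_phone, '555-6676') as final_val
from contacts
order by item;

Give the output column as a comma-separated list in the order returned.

555-6676, 555-0511, 555-0511, 555-6676, 555-9416, 555-3662, 555-1333, 555-9142, 555-3251

item=A: mobile=NULL, home_phone=NULL, → literal 555-6676 → 555-6676
item=B: mobile=555-0511 → 555-0511
item=F: mobile=555-0511 → 555-0511
item=M: mobile=NULL, home_phone=NULL, → literal 555-6676 → 555-6676
item=N: mobile=555-9416 → 555-9416
item=Q: mobile=555-3662 → 555-3662
item=T: mobile=555-1333 → 555-1333
item=U: mobile=555-9142 → 555-9142
item=W: mobile=555-3251 → 555-3251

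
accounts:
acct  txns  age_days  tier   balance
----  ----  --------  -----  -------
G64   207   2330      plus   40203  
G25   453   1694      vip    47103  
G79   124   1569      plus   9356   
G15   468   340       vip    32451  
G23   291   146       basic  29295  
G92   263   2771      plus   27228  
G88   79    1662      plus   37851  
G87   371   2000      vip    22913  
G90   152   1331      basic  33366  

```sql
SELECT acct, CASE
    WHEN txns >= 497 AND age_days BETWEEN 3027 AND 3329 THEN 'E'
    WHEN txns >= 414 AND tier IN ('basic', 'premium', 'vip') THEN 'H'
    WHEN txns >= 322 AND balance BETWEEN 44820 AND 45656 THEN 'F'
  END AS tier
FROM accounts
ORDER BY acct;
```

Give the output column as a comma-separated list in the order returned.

acct=G15: txns >= 414 AND tier IN ('basic', 'premium', 'vip') → H
acct=G23: (no match → NULL) → NULL
acct=G25: txns >= 414 AND tier IN ('basic', 'premium', 'vip') → H
acct=G64: (no match → NULL) → NULL
acct=G79: (no match → NULL) → NULL
acct=G87: (no match → NULL) → NULL
acct=G88: (no match → NULL) → NULL
acct=G90: (no match → NULL) → NULL
acct=G92: (no match → NULL) → NULL

H, NULL, H, NULL, NULL, NULL, NULL, NULL, NULL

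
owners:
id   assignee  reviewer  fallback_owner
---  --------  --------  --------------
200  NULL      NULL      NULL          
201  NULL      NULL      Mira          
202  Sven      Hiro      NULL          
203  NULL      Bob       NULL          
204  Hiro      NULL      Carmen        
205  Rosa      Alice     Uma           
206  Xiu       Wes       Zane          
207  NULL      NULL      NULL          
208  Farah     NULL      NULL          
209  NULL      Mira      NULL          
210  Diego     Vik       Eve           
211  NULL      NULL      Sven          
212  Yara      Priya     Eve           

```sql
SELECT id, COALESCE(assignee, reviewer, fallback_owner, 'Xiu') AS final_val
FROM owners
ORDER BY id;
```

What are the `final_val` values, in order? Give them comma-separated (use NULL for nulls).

id=200: assignee=NULL, reviewer=NULL, fallback_owner=NULL, → literal Xiu → Xiu
id=201: assignee=NULL, reviewer=NULL, fallback_owner=Mira → Mira
id=202: assignee=Sven → Sven
id=203: assignee=NULL, reviewer=Bob → Bob
id=204: assignee=Hiro → Hiro
id=205: assignee=Rosa → Rosa
id=206: assignee=Xiu → Xiu
id=207: assignee=NULL, reviewer=NULL, fallback_owner=NULL, → literal Xiu → Xiu
id=208: assignee=Farah → Farah
id=209: assignee=NULL, reviewer=Mira → Mira
id=210: assignee=Diego → Diego
id=211: assignee=NULL, reviewer=NULL, fallback_owner=Sven → Sven
id=212: assignee=Yara → Yara

Xiu, Mira, Sven, Bob, Hiro, Rosa, Xiu, Xiu, Farah, Mira, Diego, Sven, Yara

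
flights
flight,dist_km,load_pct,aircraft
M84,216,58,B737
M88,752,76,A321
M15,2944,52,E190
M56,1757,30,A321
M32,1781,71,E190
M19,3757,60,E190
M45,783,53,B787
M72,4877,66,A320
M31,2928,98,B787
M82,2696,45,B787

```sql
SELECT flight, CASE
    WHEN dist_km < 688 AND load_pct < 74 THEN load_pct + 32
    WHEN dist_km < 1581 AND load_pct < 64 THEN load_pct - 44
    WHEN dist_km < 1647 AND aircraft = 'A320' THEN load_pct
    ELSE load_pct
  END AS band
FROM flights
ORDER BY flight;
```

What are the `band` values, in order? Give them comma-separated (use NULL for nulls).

52, 60, 98, 71, 9, 30, 66, 45, 90, 76

flight=M15: ELSE → 52
flight=M19: ELSE → 60
flight=M31: ELSE → 98
flight=M32: ELSE → 71
flight=M45: dist_km < 1581 AND load_pct < 64 → 9
flight=M56: ELSE → 30
flight=M72: ELSE → 66
flight=M82: ELSE → 45
flight=M84: dist_km < 688 AND load_pct < 74 → 90
flight=M88: ELSE → 76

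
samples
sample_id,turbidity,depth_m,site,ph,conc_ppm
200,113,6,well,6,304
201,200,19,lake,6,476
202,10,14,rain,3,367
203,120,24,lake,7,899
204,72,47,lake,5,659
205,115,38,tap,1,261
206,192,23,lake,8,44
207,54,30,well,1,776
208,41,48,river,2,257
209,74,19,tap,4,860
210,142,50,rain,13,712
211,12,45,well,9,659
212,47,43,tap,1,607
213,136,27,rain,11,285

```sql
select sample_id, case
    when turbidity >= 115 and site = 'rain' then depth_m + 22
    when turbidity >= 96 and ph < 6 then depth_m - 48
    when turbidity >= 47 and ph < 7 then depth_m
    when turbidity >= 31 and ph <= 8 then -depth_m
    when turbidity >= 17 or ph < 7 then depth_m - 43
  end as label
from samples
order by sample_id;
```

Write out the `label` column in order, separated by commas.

sample_id=200: turbidity >= 47 and ph < 7 → 6
sample_id=201: turbidity >= 47 and ph < 7 → 19
sample_id=202: turbidity >= 17 or ph < 7 → -29
sample_id=203: turbidity >= 31 and ph <= 8 → -24
sample_id=204: turbidity >= 47 and ph < 7 → 47
sample_id=205: turbidity >= 96 and ph < 6 → -10
sample_id=206: turbidity >= 31 and ph <= 8 → -23
sample_id=207: turbidity >= 47 and ph < 7 → 30
sample_id=208: turbidity >= 31 and ph <= 8 → -48
sample_id=209: turbidity >= 47 and ph < 7 → 19
sample_id=210: turbidity >= 115 and site = 'rain' → 72
sample_id=211: (no match → NULL) → NULL
sample_id=212: turbidity >= 47 and ph < 7 → 43
sample_id=213: turbidity >= 115 and site = 'rain' → 49

6, 19, -29, -24, 47, -10, -23, 30, -48, 19, 72, NULL, 43, 49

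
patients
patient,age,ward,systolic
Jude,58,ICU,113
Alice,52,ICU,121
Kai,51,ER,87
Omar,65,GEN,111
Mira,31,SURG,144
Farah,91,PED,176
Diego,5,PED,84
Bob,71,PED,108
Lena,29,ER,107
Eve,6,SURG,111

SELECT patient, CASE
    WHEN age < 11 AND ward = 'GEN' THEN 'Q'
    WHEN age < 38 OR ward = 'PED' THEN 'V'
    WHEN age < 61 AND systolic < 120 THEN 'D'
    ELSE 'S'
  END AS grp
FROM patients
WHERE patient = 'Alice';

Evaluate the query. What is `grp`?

patient = Alice: age=52, ward=ICU, systolic=121.
age < 11 AND ward = 'GEN' → false
age < 38 OR ward = 'PED' → false
age < 61 AND systolic < 120 → false
No prior WHEN matched → ELSE → S

S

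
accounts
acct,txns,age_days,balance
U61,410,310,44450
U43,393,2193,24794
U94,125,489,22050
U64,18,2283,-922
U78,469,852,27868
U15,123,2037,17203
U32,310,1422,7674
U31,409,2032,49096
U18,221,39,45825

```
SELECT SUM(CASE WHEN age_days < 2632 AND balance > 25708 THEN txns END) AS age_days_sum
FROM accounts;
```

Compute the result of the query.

acct=U61: ✓ → 410
acct=U43: ✗
acct=U94: ✗
acct=U64: ✗
acct=U78: ✓ → 469
acct=U15: ✗
acct=U32: ✗
acct=U31: ✓ → 409
acct=U18: ✓ → 221
age_days_sum = 410 + 469 + 409 + 221 = 1509

1509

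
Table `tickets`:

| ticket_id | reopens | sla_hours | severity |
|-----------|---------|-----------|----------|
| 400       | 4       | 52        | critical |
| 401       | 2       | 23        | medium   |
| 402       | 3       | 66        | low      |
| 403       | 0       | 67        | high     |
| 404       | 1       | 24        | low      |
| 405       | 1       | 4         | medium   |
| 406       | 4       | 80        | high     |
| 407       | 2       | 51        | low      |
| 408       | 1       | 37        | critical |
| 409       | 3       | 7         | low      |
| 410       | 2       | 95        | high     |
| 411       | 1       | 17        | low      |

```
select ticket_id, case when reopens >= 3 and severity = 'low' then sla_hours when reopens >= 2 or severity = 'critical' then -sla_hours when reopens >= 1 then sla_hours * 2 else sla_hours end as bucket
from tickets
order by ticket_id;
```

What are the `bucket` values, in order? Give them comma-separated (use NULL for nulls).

ticket_id=400: reopens >= 2 or severity = 'critical' → -52
ticket_id=401: reopens >= 2 or severity = 'critical' → -23
ticket_id=402: reopens >= 3 and severity = 'low' → 66
ticket_id=403: ELSE → 67
ticket_id=404: reopens >= 1 → 48
ticket_id=405: reopens >= 1 → 8
ticket_id=406: reopens >= 2 or severity = 'critical' → -80
ticket_id=407: reopens >= 2 or severity = 'critical' → -51
ticket_id=408: reopens >= 2 or severity = 'critical' → -37
ticket_id=409: reopens >= 3 and severity = 'low' → 7
ticket_id=410: reopens >= 2 or severity = 'critical' → -95
ticket_id=411: reopens >= 1 → 34

-52, -23, 66, 67, 48, 8, -80, -51, -37, 7, -95, 34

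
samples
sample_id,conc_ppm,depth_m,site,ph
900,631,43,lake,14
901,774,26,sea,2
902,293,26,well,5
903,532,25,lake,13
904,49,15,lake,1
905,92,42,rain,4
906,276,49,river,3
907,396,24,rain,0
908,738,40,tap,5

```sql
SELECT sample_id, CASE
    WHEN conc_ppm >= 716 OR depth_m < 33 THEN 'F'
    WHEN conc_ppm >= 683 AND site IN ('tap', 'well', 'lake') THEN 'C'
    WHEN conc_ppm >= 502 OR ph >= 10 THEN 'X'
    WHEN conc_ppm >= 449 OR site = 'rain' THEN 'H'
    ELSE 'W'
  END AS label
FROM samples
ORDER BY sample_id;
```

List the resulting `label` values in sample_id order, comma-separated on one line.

sample_id=900: conc_ppm >= 502 OR ph >= 10 → X
sample_id=901: conc_ppm >= 716 OR depth_m < 33 → F
sample_id=902: conc_ppm >= 716 OR depth_m < 33 → F
sample_id=903: conc_ppm >= 716 OR depth_m < 33 → F
sample_id=904: conc_ppm >= 716 OR depth_m < 33 → F
sample_id=905: conc_ppm >= 449 OR site = 'rain' → H
sample_id=906: ELSE → W
sample_id=907: conc_ppm >= 716 OR depth_m < 33 → F
sample_id=908: conc_ppm >= 716 OR depth_m < 33 → F

X, F, F, F, F, H, W, F, F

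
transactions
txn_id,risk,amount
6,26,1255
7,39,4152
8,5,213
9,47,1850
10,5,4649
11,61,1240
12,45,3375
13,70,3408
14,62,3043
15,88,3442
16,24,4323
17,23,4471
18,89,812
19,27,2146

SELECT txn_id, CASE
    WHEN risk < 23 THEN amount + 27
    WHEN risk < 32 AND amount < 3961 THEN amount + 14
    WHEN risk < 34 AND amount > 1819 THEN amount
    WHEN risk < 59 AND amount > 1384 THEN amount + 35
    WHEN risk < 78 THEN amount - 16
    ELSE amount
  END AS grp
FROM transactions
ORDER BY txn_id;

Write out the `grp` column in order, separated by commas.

1269, 4187, 240, 1885, 4676, 1224, 3410, 3392, 3027, 3442, 4323, 4471, 812, 2160

txn_id=6: risk < 32 AND amount < 3961 → 1269
txn_id=7: risk < 59 AND amount > 1384 → 4187
txn_id=8: risk < 23 → 240
txn_id=9: risk < 59 AND amount > 1384 → 1885
txn_id=10: risk < 23 → 4676
txn_id=11: risk < 78 → 1224
txn_id=12: risk < 59 AND amount > 1384 → 3410
txn_id=13: risk < 78 → 3392
txn_id=14: risk < 78 → 3027
txn_id=15: ELSE → 3442
txn_id=16: risk < 34 AND amount > 1819 → 4323
txn_id=17: risk < 34 AND amount > 1819 → 4471
txn_id=18: ELSE → 812
txn_id=19: risk < 32 AND amount < 3961 → 2160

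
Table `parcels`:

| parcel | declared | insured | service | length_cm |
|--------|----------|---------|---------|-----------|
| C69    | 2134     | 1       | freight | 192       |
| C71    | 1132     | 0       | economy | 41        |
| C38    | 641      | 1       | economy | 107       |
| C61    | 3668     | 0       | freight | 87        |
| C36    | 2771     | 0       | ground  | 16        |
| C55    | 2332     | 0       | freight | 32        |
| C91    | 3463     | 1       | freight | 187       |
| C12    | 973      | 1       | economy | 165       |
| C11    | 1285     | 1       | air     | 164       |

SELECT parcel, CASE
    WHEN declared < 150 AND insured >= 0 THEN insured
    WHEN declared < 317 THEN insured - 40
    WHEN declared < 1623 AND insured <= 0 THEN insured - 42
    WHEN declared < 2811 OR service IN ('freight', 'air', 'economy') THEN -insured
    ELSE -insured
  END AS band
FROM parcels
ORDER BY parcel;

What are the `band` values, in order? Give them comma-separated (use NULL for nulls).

parcel=C11: declared < 2811 OR service IN ('freight', 'air', 'economy') → -1
parcel=C12: declared < 2811 OR service IN ('freight', 'air', 'economy') → -1
parcel=C36: declared < 2811 OR service IN ('freight', 'air', 'economy') → 0
parcel=C38: declared < 2811 OR service IN ('freight', 'air', 'economy') → -1
parcel=C55: declared < 2811 OR service IN ('freight', 'air', 'economy') → 0
parcel=C61: declared < 2811 OR service IN ('freight', 'air', 'economy') → 0
parcel=C69: declared < 2811 OR service IN ('freight', 'air', 'economy') → -1
parcel=C71: declared < 1623 AND insured <= 0 → -42
parcel=C91: declared < 2811 OR service IN ('freight', 'air', 'economy') → -1

-1, -1, 0, -1, 0, 0, -1, -42, -1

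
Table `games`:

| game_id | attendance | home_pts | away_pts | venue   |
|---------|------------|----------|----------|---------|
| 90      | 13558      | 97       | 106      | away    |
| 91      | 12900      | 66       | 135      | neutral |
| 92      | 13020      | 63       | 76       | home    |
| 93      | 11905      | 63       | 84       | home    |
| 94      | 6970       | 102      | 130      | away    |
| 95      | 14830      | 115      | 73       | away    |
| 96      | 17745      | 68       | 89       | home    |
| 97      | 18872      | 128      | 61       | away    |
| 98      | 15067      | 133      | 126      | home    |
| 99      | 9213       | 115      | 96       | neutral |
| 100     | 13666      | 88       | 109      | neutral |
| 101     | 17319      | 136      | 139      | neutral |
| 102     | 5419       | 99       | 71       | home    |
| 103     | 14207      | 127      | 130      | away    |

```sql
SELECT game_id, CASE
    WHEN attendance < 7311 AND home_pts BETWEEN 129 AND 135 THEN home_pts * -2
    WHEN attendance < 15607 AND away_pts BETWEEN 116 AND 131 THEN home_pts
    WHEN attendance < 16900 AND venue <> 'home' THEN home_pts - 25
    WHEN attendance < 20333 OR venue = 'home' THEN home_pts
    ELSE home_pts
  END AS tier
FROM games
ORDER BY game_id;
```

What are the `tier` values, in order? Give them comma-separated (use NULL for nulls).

game_id=90: attendance < 16900 AND venue <> 'home' → 72
game_id=91: attendance < 16900 AND venue <> 'home' → 41
game_id=92: attendance < 20333 OR venue = 'home' → 63
game_id=93: attendance < 20333 OR venue = 'home' → 63
game_id=94: attendance < 15607 AND away_pts BETWEEN 116 AND 131 → 102
game_id=95: attendance < 16900 AND venue <> 'home' → 90
game_id=96: attendance < 20333 OR venue = 'home' → 68
game_id=97: attendance < 20333 OR venue = 'home' → 128
game_id=98: attendance < 15607 AND away_pts BETWEEN 116 AND 131 → 133
game_id=99: attendance < 16900 AND venue <> 'home' → 90
game_id=100: attendance < 16900 AND venue <> 'home' → 63
game_id=101: attendance < 20333 OR venue = 'home' → 136
game_id=102: attendance < 20333 OR venue = 'home' → 99
game_id=103: attendance < 15607 AND away_pts BETWEEN 116 AND 131 → 127

72, 41, 63, 63, 102, 90, 68, 128, 133, 90, 63, 136, 99, 127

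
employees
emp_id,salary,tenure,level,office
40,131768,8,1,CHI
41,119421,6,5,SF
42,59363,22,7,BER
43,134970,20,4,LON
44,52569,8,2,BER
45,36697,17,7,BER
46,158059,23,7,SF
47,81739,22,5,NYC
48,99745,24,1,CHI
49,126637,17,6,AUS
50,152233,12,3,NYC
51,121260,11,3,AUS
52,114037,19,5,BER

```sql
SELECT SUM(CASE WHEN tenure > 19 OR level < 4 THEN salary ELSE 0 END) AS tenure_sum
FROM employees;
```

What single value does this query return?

emp_id=40: ✓ → 131768
emp_id=41: ✗
emp_id=42: ✓ → 59363
emp_id=43: ✓ → 134970
emp_id=44: ✓ → 52569
emp_id=45: ✗
emp_id=46: ✓ → 158059
emp_id=47: ✓ → 81739
emp_id=48: ✓ → 99745
emp_id=49: ✗
emp_id=50: ✓ → 152233
emp_id=51: ✓ → 121260
emp_id=52: ✗
tenure_sum = 131768 + 59363 + 134970 + 52569 + 158059 + 81739 + 99745 + 152233 + 121260 = 991706

991706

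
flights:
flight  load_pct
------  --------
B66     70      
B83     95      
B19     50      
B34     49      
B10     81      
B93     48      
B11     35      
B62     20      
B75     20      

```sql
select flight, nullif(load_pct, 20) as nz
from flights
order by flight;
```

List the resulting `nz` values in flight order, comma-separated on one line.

flight=B10: load_pct=81 vs 20: differ → 81
flight=B11: load_pct=35 vs 20: differ → 35
flight=B19: load_pct=50 vs 20: differ → 50
flight=B34: load_pct=49 vs 20: differ → 49
flight=B62: load_pct=20 vs 20: equal → NULL
flight=B66: load_pct=70 vs 20: differ → 70
flight=B75: load_pct=20 vs 20: equal → NULL
flight=B83: load_pct=95 vs 20: differ → 95
flight=B93: load_pct=48 vs 20: differ → 48

81, 35, 50, 49, NULL, 70, NULL, 95, 48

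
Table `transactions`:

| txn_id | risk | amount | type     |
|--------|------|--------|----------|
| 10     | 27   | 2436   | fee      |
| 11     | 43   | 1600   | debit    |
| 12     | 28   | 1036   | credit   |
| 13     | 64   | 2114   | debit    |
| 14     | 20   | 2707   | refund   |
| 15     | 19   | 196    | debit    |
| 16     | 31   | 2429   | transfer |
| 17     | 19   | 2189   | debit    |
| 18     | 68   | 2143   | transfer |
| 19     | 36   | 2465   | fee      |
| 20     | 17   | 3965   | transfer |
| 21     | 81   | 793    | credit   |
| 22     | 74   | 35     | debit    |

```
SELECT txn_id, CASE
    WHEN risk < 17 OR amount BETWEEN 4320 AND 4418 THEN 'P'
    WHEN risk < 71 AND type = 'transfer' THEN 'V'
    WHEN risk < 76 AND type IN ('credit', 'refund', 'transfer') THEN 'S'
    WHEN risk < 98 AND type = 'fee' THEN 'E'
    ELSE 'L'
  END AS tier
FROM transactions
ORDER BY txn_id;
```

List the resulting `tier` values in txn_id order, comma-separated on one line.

txn_id=10: risk < 98 AND type = 'fee' → E
txn_id=11: ELSE → L
txn_id=12: risk < 76 AND type IN ('credit', 'refund', 'transfer') → S
txn_id=13: ELSE → L
txn_id=14: risk < 76 AND type IN ('credit', 'refund', 'transfer') → S
txn_id=15: ELSE → L
txn_id=16: risk < 71 AND type = 'transfer' → V
txn_id=17: ELSE → L
txn_id=18: risk < 71 AND type = 'transfer' → V
txn_id=19: risk < 98 AND type = 'fee' → E
txn_id=20: risk < 71 AND type = 'transfer' → V
txn_id=21: ELSE → L
txn_id=22: ELSE → L

E, L, S, L, S, L, V, L, V, E, V, L, L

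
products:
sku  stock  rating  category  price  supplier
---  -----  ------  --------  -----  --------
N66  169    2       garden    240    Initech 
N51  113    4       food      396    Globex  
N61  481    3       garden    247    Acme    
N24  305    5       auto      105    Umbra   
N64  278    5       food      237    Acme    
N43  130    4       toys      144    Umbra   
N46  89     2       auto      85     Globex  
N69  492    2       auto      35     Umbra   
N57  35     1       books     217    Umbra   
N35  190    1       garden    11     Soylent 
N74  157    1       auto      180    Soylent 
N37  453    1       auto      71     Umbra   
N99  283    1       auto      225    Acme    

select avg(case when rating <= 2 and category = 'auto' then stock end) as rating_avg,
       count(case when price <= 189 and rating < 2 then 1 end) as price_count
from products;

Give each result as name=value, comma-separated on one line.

rating_avg=294.8, price_count=3

[rating_avg: rating <= 2 and category = 'auto']
sku=N66: ✗
sku=N51: ✗
sku=N61: ✗
sku=N24: ✗
sku=N64: ✗
sku=N43: ✗
sku=N46: ✓ → 89
sku=N69: ✓ → 492
sku=N57: ✗
sku=N35: ✗
sku=N74: ✓ → 157
sku=N37: ✓ → 453
sku=N99: ✓ → 283
rating_avg = (89 + 492 + 157 + 453 + 283) / 5 = 294.8
—
[price_count: price <= 189 and rating < 2]
sku=N66: ✗
sku=N51: ✗
sku=N61: ✗
sku=N24: ✗
sku=N64: ✗
sku=N43: ✗
sku=N46: ✗
sku=N69: ✗
sku=N57: ✗
sku=N35: ✓ → 1
sku=N74: ✓ → 1
sku=N37: ✓ → 1
sku=N99: ✗
price_count = COUNT(1, 1, 1) = 3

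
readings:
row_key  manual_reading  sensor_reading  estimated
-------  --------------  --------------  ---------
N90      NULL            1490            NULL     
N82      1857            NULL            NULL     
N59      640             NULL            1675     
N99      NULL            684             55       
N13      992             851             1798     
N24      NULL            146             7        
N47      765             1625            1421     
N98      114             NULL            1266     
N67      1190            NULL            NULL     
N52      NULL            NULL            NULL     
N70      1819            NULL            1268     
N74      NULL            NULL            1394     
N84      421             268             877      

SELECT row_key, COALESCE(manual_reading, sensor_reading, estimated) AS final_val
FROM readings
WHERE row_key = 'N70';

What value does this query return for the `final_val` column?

1819

row_key = N70: manual_reading=1819, sensor_reading=NULL, estimated=1268.
manual_reading=1819 → 1819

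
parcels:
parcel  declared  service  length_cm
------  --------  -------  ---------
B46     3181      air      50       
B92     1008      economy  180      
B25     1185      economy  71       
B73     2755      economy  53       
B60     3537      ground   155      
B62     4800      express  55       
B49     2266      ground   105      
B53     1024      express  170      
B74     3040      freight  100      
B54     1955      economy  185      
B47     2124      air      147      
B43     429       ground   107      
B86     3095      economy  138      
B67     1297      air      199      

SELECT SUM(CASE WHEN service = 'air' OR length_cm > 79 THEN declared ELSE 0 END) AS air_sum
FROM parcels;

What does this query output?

parcel=B46: ✓ → 3181
parcel=B92: ✓ → 1008
parcel=B25: ✗
parcel=B73: ✗
parcel=B60: ✓ → 3537
parcel=B62: ✗
parcel=B49: ✓ → 2266
parcel=B53: ✓ → 1024
parcel=B74: ✓ → 3040
parcel=B54: ✓ → 1955
parcel=B47: ✓ → 2124
parcel=B43: ✓ → 429
parcel=B86: ✓ → 3095
parcel=B67: ✓ → 1297
air_sum = 3181 + 1008 + 3537 + 2266 + 1024 + 3040 + 1955 + 2124 + 429 + 3095 + 1297 = 22956

22956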